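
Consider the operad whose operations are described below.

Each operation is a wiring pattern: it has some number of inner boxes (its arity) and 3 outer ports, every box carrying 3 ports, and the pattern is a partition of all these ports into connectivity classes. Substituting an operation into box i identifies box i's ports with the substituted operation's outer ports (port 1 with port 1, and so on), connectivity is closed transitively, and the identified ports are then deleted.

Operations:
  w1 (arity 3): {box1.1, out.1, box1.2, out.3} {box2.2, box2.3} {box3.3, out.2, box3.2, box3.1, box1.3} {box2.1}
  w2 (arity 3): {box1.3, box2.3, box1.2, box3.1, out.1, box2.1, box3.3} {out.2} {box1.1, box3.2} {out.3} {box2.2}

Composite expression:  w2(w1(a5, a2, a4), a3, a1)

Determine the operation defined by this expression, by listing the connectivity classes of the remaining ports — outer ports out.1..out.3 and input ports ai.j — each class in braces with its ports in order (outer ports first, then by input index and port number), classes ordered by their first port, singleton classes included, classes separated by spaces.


{out.1, a1.1, a1.2, a1.3, a3.1, a3.3, a4.1, a4.2, a4.3, a5.1, a5.2, a5.3} {out.2} {out.3} {a2.1} {a2.2, a2.3} {a3.2}


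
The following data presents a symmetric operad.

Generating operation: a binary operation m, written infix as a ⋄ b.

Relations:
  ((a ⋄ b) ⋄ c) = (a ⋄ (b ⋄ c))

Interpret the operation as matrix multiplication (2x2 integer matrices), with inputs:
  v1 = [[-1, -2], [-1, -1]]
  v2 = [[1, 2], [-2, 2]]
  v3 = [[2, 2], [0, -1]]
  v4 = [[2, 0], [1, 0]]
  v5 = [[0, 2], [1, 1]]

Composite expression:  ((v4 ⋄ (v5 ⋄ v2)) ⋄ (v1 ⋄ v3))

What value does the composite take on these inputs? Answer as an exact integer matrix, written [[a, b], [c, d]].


[[0, -8], [0, -4]]


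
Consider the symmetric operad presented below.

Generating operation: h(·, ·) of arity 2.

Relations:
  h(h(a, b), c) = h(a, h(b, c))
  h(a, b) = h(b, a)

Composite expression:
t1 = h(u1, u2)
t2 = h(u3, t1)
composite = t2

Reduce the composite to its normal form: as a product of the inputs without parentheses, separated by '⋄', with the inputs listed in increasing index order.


u1 ⋄ u2 ⋄ u3

Any arrangement under h is one operation, so sort the u-inputs.
h(u1, u2) linearizes to u1 ⋄ u2
h(u3, h(u1, u2)) linearizes to u3 ⋄ u1 ⋄ u2
reordering the factors by index: u1 ⋄ u2 ⋄ u3


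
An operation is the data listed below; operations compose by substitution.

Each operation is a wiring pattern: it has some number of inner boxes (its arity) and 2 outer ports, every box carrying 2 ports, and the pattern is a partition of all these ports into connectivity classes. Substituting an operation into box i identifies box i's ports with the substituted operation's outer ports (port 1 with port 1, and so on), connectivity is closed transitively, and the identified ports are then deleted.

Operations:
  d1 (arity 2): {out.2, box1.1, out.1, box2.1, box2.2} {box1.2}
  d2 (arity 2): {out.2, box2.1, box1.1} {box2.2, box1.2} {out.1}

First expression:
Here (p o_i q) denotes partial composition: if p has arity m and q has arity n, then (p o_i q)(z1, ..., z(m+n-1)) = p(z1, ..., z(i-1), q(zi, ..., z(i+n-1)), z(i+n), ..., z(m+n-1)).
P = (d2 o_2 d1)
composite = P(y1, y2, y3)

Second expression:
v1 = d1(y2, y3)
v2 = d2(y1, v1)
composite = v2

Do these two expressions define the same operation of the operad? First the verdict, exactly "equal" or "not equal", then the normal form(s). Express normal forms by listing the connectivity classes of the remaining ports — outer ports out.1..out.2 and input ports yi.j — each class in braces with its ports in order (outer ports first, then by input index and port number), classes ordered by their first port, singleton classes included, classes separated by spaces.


equal: each reduces to {out.1} {out.2, y1.1, y1.2, y2.1, y3.1, y3.2} {y2.2}

The first expression, normalized: {out.1} {out.2, y1.1, y1.2, y2.1, y3.1, y3.2} {y2.2}
The second expression, normalized: {out.1} {out.2, y1.1, y1.2, y2.1, y3.1, y3.2} {y2.2}
Both agree, so they are equal.


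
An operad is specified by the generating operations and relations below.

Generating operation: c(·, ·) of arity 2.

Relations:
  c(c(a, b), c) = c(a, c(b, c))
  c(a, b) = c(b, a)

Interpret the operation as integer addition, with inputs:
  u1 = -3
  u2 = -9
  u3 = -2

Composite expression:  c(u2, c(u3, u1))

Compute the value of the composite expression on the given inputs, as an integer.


-14

c(u3, u1) = -5
c(u2, c(u3, u1)) = -14


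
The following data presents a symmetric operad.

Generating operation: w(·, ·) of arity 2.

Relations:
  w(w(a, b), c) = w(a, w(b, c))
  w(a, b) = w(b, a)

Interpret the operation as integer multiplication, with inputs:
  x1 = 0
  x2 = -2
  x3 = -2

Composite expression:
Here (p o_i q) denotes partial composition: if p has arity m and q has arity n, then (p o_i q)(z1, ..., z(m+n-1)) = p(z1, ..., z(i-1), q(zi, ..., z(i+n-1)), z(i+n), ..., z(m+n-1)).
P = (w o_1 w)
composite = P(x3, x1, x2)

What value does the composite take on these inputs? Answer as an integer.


0

w(x3, x1) = 0
w(w(x3, x1), x2) = 0


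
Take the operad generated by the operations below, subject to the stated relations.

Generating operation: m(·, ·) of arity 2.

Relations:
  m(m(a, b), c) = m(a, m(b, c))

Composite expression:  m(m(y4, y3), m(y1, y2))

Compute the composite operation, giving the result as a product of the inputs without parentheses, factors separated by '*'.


y4 * y3 * y1 * y2

Under associativity of m, the answer is the y's in reading order.
m(y4, y3) collapses to y4 * y3
m(y1, y2) collapses to y1 * y2
m(m(y4, y3), m(y1, y2)) collapses to y4 * y3 * y1 * y2


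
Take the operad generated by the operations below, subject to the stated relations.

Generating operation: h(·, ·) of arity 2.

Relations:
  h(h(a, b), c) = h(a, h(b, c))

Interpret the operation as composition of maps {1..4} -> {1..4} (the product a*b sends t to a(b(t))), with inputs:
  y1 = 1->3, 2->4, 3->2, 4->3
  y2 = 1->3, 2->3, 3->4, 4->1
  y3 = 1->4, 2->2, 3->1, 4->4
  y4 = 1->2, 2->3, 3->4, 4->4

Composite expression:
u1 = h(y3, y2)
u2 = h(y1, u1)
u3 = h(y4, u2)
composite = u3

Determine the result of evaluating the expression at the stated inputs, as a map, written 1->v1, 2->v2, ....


1->4, 2->4, 3->4, 4->4

h(y3, y2) = 1->1, 2->1, 3->4, 4->4
h(y1, h(y3, y2)) = 1->3, 2->3, 3->3, 4->3
h(y4, h(y1, h(y3, y2))) = 1->4, 2->4, 3->4, 4->4


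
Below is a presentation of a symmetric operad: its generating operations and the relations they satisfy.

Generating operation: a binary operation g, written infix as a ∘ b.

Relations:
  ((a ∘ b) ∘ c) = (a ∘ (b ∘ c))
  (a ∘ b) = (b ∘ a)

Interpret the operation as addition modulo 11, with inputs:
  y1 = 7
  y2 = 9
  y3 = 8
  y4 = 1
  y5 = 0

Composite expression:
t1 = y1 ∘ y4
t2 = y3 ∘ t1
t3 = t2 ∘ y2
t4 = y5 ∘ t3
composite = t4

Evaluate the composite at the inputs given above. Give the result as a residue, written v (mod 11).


(y1 ∘ y4) = 8
(y3 ∘ (y1 ∘ y4)) = 5
((y3 ∘ (y1 ∘ y4)) ∘ y2) = 3
(y5 ∘ ((y3 ∘ (y1 ∘ y4)) ∘ y2)) = 3

3 (mod 11)


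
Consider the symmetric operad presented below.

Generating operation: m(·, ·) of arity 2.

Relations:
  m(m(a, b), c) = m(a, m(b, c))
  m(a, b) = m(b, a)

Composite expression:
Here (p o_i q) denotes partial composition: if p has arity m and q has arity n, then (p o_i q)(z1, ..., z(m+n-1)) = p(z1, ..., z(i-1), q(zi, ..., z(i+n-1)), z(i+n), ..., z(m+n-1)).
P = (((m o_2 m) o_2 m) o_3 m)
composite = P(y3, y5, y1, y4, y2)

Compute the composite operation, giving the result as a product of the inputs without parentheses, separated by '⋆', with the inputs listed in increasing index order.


Key point: m commutes, so take the y-inputs in any fixed order.
m(y1, y4) flattens to y1 ⋆ y4
m(y5, m(y1, y4)) flattens to y5 ⋆ y1 ⋆ y4
m(m(y5, m(y1, y4)), y2) flattens to y5 ⋆ y1 ⋆ y4 ⋆ y2
m(y3, m(m(y5, m(y1, y4)), y2)) flattens to y3 ⋆ y5 ⋆ y1 ⋆ y4 ⋆ y2
reordering the factors by index: y1 ⋆ y2 ⋆ y3 ⋆ y4 ⋆ y5

y1 ⋆ y2 ⋆ y3 ⋆ y4 ⋆ y5


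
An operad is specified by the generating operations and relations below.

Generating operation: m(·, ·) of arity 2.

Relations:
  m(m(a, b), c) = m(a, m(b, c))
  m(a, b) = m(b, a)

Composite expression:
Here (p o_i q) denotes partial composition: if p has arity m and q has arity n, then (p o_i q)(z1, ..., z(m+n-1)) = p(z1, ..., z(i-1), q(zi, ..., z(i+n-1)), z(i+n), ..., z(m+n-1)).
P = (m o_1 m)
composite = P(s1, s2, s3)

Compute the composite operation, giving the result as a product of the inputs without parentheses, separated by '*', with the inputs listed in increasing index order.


s1 * s2 * s3


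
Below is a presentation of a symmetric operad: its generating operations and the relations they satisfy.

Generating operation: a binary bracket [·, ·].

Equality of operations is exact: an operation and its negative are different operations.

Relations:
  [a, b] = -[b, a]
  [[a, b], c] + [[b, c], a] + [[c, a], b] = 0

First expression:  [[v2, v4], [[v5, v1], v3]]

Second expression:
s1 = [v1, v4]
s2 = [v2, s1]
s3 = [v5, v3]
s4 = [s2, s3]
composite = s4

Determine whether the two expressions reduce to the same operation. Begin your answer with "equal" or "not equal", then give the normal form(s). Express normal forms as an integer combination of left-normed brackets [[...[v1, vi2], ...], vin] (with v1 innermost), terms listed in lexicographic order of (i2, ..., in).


not equal; the first gives [[[[v1, v5], v3], v2], v4] - [[[[v1, v5], v3], v4], v2] and the second [[[[v1, v4], v2], v3], v5] - [[[[v1, v4], v2], v5], v3]

Normal form of the first expression: [[[[v1, v5], v3], v2], v4] - [[[[v1, v5], v3], v4], v2]
Normal form of the second expression: [[[[v1, v4], v2], v3], v5] - [[[[v1, v4], v2], v5], v3]
The normal forms differ: not equal.


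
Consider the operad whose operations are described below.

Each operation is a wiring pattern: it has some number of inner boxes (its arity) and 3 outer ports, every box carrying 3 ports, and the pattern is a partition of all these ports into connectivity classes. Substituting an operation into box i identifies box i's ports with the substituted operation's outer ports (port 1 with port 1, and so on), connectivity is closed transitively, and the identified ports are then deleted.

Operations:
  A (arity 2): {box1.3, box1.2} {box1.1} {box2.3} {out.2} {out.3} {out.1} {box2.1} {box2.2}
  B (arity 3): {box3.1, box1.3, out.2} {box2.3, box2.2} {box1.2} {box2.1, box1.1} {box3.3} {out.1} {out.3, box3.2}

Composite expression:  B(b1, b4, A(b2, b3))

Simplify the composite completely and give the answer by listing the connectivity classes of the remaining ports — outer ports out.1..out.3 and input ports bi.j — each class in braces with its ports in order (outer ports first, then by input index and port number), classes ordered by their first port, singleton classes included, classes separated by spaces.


{out.1} {out.2, b1.3} {out.3} {b1.1, b4.1} {b1.2} {b2.1} {b2.2, b2.3} {b3.1} {b3.2} {b3.3} {b4.2, b4.3}


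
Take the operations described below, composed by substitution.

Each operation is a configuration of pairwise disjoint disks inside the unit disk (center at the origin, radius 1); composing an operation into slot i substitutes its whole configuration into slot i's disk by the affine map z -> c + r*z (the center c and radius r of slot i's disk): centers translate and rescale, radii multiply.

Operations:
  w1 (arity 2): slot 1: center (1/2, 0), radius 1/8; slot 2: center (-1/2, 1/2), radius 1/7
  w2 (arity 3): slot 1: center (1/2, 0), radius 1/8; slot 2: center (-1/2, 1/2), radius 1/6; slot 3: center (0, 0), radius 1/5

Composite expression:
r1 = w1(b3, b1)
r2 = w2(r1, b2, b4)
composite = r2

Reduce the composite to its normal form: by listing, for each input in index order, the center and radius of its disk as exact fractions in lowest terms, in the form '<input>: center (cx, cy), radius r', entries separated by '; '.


Each b-disk chains the slot maps above it in w2; radii multiply.
b3: after 2 affine steps, its disk has center (9/16, 0), radius 1/64
b1: after 2 affine steps, its disk has center (7/16, 1/16), radius 1/56
b2: after 1 affine step, its disk has center (-1/2, 1/2), radius 1/6
b4: after 1 affine step, its disk has center (0, 0), radius 1/5

b1: center (7/16, 1/16), radius 1/56; b2: center (-1/2, 1/2), radius 1/6; b3: center (9/16, 0), radius 1/64; b4: center (0, 0), radius 1/5


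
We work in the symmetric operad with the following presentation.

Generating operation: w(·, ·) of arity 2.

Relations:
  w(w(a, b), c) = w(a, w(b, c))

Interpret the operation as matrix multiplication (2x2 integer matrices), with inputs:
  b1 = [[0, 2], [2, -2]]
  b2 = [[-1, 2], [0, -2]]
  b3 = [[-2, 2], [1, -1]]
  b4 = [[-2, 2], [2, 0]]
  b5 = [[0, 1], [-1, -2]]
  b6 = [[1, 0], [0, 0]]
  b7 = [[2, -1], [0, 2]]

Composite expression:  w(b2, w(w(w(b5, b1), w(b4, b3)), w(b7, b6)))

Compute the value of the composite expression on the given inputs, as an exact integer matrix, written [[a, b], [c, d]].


[[-168, 0], [128, 0]]

w(b5, b1) = [[2, -2], [-4, 2]]
w(b4, b3) = [[6, -6], [-4, 4]]
w(w(b5, b1), w(b4, b3)) = [[20, -20], [-32, 32]]
w(b7, b6) = [[2, 0], [0, 0]]
w(w(w(b5, b1), w(b4, b3)), w(b7, b6)) = [[40, 0], [-64, 0]]
w(b2, w(w(w(b5, b1), w(b4, b3)), w(b7, b6))) = [[-168, 0], [128, 0]]


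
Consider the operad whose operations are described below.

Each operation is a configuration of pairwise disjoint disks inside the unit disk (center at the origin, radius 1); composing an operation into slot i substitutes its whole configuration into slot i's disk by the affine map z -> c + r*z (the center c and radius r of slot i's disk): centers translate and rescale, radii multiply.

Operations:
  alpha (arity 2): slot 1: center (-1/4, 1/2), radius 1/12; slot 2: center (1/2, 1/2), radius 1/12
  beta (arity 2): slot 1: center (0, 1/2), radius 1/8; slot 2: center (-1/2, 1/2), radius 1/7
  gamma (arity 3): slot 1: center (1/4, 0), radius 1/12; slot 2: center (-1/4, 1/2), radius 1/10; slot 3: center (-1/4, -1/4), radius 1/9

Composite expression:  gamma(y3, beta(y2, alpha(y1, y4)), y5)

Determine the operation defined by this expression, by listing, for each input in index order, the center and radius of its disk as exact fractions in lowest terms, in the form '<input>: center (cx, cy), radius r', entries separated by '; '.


y1: center (-17/56, 39/70), radius 1/840; y2: center (-1/4, 11/20), radius 1/80; y3: center (1/4, 0), radius 1/12; y4: center (-41/140, 39/70), radius 1/840; y5: center (-1/4, -1/4), radius 1/9

Nesting under gamma composes maps z -> c + r*z down each y-path.
input y3: composing its 1 substitution step yields center (1/4, 0), radius 1/12
input y2: composing its 2 substitution steps yields center (-1/4, 11/20), radius 1/80
input y1: composing its 3 substitution steps yields center (-17/56, 39/70), radius 1/840
input y4: composing its 3 substitution steps yields center (-41/140, 39/70), radius 1/840
input y5: composing its 1 substitution step yields center (-1/4, -1/4), radius 1/9


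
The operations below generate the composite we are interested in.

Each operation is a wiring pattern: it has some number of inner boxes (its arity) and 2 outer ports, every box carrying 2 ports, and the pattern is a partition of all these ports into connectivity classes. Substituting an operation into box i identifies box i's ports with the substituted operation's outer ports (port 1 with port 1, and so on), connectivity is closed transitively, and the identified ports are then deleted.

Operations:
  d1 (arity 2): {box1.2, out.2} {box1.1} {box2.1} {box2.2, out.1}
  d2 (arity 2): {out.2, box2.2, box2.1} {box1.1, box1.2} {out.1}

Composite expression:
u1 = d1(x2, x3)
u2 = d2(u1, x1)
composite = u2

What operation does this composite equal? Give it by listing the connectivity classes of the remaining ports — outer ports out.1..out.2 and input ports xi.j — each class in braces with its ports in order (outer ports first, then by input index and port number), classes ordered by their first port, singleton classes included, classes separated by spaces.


{out.1} {out.2, x1.1, x1.2} {x2.1} {x2.2, x3.2} {x3.1}

After gluing at d2, chains via deleted ports link the x-ports.
the subtree at d1 composes to {out.1, x3.2} {out.2, x2.2} {x2.1} {x3.1} on (x2, x3); out.j = own outer ports
the subtree at d2 composes to {out.1} {out.2, x1.1, x1.2} {x2.1} {x2.2, x3.2} {x3.1} on (x2, x3, x1); out.j = own outer ports


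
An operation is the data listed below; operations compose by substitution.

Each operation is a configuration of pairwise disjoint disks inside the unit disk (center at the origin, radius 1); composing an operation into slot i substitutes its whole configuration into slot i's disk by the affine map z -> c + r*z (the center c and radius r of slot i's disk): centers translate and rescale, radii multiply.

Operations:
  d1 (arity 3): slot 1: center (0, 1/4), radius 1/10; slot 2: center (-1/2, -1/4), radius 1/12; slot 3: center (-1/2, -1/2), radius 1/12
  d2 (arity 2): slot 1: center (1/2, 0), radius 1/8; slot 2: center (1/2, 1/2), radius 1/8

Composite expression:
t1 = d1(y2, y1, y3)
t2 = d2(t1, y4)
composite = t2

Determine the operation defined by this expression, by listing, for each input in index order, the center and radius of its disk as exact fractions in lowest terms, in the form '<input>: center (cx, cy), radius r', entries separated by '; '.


y1: center (7/16, -1/32), radius 1/96; y2: center (1/2, 1/32), radius 1/80; y3: center (7/16, -1/16), radius 1/96; y4: center (1/2, 1/2), radius 1/8

Follow each y-input down from d2: c' goes to c + r*c', radius to r*r'.
tracing y2 down its 2-map path: center (1/2, 1/32), radius 1/80
tracing y1 down its 2-map path: center (7/16, -1/32), radius 1/96
tracing y3 down its 2-map path: center (7/16, -1/16), radius 1/96
tracing y4 down its 1-map path: center (1/2, 1/2), radius 1/8


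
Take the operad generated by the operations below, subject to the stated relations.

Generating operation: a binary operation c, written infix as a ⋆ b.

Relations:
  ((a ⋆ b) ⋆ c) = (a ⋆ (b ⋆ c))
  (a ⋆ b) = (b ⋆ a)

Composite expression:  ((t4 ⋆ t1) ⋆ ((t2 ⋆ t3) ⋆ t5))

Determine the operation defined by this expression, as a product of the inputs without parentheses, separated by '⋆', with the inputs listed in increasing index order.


t1 ⋆ t2 ⋆ t3 ⋆ t4 ⋆ t5

Both nesting and order wash out for c; what remains is which t's occur.
(t4 ⋆ t1) flattens to t4 ⋆ t1
(t2 ⋆ t3) flattens to t2 ⋆ t3
((t2 ⋆ t3) ⋆ t5) flattens to t2 ⋆ t3 ⋆ t5
((t4 ⋆ t1) ⋆ ((t2 ⋆ t3) ⋆ t5)) flattens to t4 ⋆ t1 ⋆ t2 ⋆ t3 ⋆ t5
rearranged into index order: t1 ⋆ t2 ⋆ t3 ⋆ t4 ⋆ t5


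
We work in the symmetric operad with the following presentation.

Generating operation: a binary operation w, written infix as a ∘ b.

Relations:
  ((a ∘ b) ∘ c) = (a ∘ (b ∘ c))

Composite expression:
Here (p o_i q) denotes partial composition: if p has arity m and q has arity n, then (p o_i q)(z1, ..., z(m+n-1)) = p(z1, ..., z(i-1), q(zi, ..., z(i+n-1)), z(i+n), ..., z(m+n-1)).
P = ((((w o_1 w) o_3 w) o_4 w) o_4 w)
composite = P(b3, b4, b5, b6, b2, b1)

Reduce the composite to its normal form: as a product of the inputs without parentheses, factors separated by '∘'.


b3 ∘ b4 ∘ b5 ∘ b6 ∘ b2 ∘ b1

Under associativity of w, the answer is the b's in reading order.
(b3 ∘ b4) unparenthesizes to b3 ∘ b4
(b6 ∘ b2) unparenthesizes to b6 ∘ b2
((b6 ∘ b2) ∘ b1) unparenthesizes to b6 ∘ b2 ∘ b1
(b5 ∘ ((b6 ∘ b2) ∘ b1)) unparenthesizes to b5 ∘ b6 ∘ b2 ∘ b1
((b3 ∘ b4) ∘ (b5 ∘ ((b6 ∘ b2) ∘ b1))) unparenthesizes to b3 ∘ b4 ∘ b5 ∘ b6 ∘ b2 ∘ b1


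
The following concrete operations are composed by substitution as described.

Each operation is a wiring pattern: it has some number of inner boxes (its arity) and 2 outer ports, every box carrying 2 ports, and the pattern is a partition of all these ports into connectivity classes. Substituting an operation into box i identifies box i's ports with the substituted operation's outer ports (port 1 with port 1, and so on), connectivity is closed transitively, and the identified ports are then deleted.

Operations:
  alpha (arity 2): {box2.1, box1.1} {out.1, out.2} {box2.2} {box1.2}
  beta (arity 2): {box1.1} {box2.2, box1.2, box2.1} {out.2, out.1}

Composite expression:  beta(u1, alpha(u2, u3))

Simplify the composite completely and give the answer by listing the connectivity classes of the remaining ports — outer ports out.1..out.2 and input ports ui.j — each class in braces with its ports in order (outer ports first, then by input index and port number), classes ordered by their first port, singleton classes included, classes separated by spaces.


{out.1, out.2} {u1.1} {u1.2} {u2.1, u3.1} {u2.2} {u3.2}

Two ports join when wires chain via beta-identified ports.
alpha over (u2, u3) gives {out.1, out.2} {u2.1, u3.1} {u2.2} {u3.2}, out.j being that stage's outer ports
beta over (u1, u2, u3) gives {out.1, out.2} {u1.1} {u1.2} {u2.1, u3.1} {u2.2} {u3.2}, out.j being that stage's outer ports


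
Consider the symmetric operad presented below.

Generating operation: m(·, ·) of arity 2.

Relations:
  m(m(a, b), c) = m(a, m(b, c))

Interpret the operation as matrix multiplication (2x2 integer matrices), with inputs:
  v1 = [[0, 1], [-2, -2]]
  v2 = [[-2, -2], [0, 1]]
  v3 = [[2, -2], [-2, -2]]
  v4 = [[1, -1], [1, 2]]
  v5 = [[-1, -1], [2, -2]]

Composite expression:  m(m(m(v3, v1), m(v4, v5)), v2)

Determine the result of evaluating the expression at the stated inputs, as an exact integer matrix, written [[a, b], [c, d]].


[[-12, -38], [12, 6]]

m(v3, v1) = [[4, 6], [4, 2]]
m(v4, v5) = [[-3, 1], [3, -5]]
m(m(v3, v1), m(v4, v5)) = [[6, -26], [-6, -6]]
m(m(m(v3, v1), m(v4, v5)), v2) = [[-12, -38], [12, 6]]


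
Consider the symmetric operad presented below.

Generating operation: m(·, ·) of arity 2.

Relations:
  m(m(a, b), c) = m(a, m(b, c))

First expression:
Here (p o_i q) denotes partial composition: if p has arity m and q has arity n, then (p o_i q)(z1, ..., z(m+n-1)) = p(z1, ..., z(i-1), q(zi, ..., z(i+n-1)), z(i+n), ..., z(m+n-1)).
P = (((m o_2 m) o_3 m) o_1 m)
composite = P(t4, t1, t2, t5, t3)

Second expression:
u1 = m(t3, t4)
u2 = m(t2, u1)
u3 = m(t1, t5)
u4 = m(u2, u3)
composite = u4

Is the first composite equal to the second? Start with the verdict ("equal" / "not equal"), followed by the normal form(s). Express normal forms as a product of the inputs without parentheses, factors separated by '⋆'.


Normal form of the first expression: t4 ⋆ t1 ⋆ t2 ⋆ t5 ⋆ t3
Normal form of the second expression: t2 ⋆ t3 ⋆ t4 ⋆ t1 ⋆ t5
The forms do not match — not equal.

not equal: they reduce to t4 ⋆ t1 ⋆ t2 ⋆ t5 ⋆ t3 and t2 ⋆ t3 ⋆ t4 ⋆ t1 ⋆ t5


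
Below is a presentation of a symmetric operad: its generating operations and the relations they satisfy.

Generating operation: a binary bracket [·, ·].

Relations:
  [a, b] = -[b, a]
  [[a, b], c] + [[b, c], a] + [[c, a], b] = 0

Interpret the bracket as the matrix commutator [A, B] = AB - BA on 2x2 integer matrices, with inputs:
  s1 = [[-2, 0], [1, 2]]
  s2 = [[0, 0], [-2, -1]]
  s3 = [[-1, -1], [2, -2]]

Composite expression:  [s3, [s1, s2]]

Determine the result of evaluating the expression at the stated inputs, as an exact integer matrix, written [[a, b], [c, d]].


[[7, 0], [7, -7]]

[s1, s2] = [[0, 0], [-7, 0]]
[s3, [s1, s2]] = [[7, 0], [7, -7]]


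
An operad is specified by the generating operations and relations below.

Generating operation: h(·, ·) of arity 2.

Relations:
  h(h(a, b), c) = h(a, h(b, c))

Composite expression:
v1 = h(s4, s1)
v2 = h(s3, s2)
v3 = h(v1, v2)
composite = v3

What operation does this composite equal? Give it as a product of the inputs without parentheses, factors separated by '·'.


s4 · s1 · s3 · s2

All parenthesizations of h agree; list the s-inputs left to right.
h(s4, s1) linearizes to s4 · s1
h(s3, s2) linearizes to s3 · s2
h(h(s4, s1), h(s3, s2)) linearizes to s4 · s1 · s3 · s2


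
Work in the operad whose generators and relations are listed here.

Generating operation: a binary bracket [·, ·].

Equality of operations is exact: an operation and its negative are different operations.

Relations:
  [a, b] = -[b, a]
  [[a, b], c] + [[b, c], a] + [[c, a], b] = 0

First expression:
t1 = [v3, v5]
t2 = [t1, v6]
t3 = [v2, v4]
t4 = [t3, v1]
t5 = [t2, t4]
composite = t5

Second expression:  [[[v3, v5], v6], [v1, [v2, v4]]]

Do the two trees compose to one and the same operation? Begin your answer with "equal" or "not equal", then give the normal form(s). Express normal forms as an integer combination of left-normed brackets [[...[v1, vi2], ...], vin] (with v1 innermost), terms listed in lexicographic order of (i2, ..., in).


In normal form, the first expression is [[[[[v1, v2], v4], v3], v5], v6] - [[[[[v1, v2], v4], v5], v3], v6] - [[[[[v1, v2], v4], v6], v3], v5] + [[[[[v1, v2], v4], v6], v5], v3] - [[[[[v1, v4], v2], v3], v5], v6] + [[[[[v1, v4], v2], v5], v3], v6] + [[[[[v1, v4], v2], v6], v3], v5] - [[[[[v1, v4], v2], v6], v5], v3]
In normal form, the second expression is -[[[[[v1, v2], v4], v3], v5], v6] + [[[[[v1, v2], v4], v5], v3], v6] + [[[[[v1, v2], v4], v6], v3], v5] - [[[[[v1, v2], v4], v6], v5], v3] + [[[[[v1, v4], v2], v3], v5], v6] - [[[[[v1, v4], v2], v5], v3], v6] - [[[[[v1, v4], v2], v6], v3], v5] + [[[[[v1, v4], v2], v6], v5], v3]
The forms do not match — not equal.

not equal; first: [[[[[v1, v2], v4], v3], v5], v6] - [[[[[v1, v2], v4], v5], v3], v6] - [[[[[v1, v2], v4], v6], v3], v5] + [[[[[v1, v2], v4], v6], v5], v3] - [[[[[v1, v4], v2], v3], v5], v6] + [[[[[v1, v4], v2], v5], v3], v6] + [[[[[v1, v4], v2], v6], v3], v5] - [[[[[v1, v4], v2], v6], v5], v3]; second: -[[[[[v1, v2], v4], v3], v5], v6] + [[[[[v1, v2], v4], v5], v3], v6] + [[[[[v1, v2], v4], v6], v3], v5] - [[[[[v1, v2], v4], v6], v5], v3] + [[[[[v1, v4], v2], v3], v5], v6] - [[[[[v1, v4], v2], v5], v3], v6] - [[[[[v1, v4], v2], v6], v3], v5] + [[[[[v1, v4], v2], v6], v5], v3]


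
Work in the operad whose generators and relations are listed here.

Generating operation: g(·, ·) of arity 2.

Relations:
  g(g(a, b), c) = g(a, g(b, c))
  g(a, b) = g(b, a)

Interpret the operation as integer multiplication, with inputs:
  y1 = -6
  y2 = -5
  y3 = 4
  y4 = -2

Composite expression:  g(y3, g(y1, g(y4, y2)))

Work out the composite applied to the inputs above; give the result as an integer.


-240

g(y4, y2) = 10
g(y1, g(y4, y2)) = -60
g(y3, g(y1, g(y4, y2))) = -240


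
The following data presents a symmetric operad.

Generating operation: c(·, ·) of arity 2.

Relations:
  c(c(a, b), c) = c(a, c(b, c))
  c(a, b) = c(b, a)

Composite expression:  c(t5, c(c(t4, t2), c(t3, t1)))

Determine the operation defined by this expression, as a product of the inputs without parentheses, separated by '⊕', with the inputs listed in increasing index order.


Reordering under c is free, so list the t-inputs canonically.
c(t4, t2) flattens to t4 ⊕ t2
c(t3, t1) flattens to t3 ⊕ t1
c(c(t4, t2), c(t3, t1)) flattens to t4 ⊕ t2 ⊕ t3 ⊕ t1
c(t5, c(c(t4, t2), c(t3, t1))) flattens to t5 ⊕ t4 ⊕ t2 ⊕ t3 ⊕ t1
putting the inputs in ascending order: t1 ⊕ t2 ⊕ t3 ⊕ t4 ⊕ t5

t1 ⊕ t2 ⊕ t3 ⊕ t4 ⊕ t5


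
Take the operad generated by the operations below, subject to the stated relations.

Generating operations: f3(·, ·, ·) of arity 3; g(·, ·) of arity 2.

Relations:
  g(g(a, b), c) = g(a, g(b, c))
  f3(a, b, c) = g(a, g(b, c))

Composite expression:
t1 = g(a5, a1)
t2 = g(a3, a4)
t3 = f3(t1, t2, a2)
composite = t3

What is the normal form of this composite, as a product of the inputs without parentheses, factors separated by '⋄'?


a5 ⋄ a1 ⋄ a3 ⋄ a4 ⋄ a2

Under associativity of f3, the answer is the a's in reading order.
g(a5, a1) unparenthesizes to a5 ⋄ a1
g(a3, a4) unparenthesizes to a3 ⋄ a4
f3(g(a5, a1), g(a3, a4), a2) unparenthesizes to a5 ⋄ a1 ⋄ a3 ⋄ a4 ⋄ a2


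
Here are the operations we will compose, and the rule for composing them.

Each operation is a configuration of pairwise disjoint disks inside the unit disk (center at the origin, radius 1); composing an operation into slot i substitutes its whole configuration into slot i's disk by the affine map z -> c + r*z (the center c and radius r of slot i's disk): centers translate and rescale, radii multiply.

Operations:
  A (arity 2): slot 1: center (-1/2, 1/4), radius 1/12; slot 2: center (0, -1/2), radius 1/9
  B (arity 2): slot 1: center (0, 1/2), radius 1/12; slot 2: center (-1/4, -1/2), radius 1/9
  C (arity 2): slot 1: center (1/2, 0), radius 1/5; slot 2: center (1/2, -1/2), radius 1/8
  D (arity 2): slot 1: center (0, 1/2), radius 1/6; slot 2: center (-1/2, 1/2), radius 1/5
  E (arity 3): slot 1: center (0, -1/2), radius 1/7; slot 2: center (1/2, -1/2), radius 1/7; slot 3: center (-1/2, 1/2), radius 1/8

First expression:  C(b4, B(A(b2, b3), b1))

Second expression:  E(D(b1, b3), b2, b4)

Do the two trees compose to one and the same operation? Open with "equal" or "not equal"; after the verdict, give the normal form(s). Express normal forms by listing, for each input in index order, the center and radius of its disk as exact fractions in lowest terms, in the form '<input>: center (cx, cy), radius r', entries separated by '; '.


The first expression, normalized: b1: center (15/32, -9/16), radius 1/72; b2: center (95/192, -167/384), radius 1/1152; b3: center (1/2, -85/192), radius 1/864; b4: center (1/2, 0), radius 1/5
The second expression, normalized: b1: center (0, -3/7), radius 1/42; b2: center (1/2, -1/2), radius 1/7; b3: center (-1/14, -3/7), radius 1/35; b4: center (-1/2, 1/2), radius 1/8
Distinct normal forms: not equal.

not equal: they reduce to b1: center (15/32, -9/16), radius 1/72; b2: center (95/192, -167/384), radius 1/1152; b3: center (1/2, -85/192), radius 1/864; b4: center (1/2, 0), radius 1/5 and b1: center (0, -3/7), radius 1/42; b2: center (1/2, -1/2), radius 1/7; b3: center (-1/14, -3/7), radius 1/35; b4: center (-1/2, 1/2), radius 1/8


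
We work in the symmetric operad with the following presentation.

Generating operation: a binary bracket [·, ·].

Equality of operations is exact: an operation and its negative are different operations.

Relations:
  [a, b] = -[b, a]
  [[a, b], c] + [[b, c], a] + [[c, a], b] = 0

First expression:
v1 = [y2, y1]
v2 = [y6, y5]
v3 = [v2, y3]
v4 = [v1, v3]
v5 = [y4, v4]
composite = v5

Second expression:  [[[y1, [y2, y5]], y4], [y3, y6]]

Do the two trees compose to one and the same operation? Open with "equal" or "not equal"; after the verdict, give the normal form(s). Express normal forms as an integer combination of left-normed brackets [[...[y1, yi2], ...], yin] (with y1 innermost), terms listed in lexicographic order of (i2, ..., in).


The first expression, normalized: [[[[[y1, y2], y3], y5], y6], y4] - [[[[[y1, y2], y3], y6], y5], y4] - [[[[[y1, y2], y5], y6], y3], y4] + [[[[[y1, y2], y6], y5], y3], y4]
The second expression, normalized: [[[[[y1, y2], y5], y4], y3], y6] - [[[[[y1, y2], y5], y4], y6], y3] - [[[[[y1, y5], y2], y4], y3], y6] + [[[[[y1, y5], y2], y4], y6], y3]
Different reductions; not equal.

not equal: they reduce to [[[[[y1, y2], y3], y5], y6], y4] - [[[[[y1, y2], y3], y6], y5], y4] - [[[[[y1, y2], y5], y6], y3], y4] + [[[[[y1, y2], y6], y5], y3], y4] and [[[[[y1, y2], y5], y4], y3], y6] - [[[[[y1, y2], y5], y4], y6], y3] - [[[[[y1, y5], y2], y4], y3], y6] + [[[[[y1, y5], y2], y4], y6], y3]


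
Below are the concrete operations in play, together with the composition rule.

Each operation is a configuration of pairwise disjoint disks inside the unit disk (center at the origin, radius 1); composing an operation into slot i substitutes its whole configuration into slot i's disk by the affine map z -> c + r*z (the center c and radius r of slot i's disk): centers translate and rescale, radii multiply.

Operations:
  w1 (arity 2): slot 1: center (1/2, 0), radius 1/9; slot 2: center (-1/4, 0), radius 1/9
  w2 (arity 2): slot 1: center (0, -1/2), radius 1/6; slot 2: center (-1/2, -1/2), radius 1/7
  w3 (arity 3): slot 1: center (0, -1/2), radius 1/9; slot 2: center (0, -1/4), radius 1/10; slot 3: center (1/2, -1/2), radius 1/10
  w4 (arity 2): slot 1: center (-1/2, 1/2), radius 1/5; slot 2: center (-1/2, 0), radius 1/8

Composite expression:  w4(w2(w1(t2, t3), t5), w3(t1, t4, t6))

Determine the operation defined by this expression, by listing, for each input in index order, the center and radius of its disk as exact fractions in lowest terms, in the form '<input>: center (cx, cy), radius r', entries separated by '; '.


t1: center (-1/2, -1/16), radius 1/72; t2: center (-29/60, 2/5), radius 1/270; t3: center (-61/120, 2/5), radius 1/270; t4: center (-1/2, -1/32), radius 1/80; t5: center (-3/5, 2/5), radius 1/35; t6: center (-7/16, -1/16), radius 1/80

Each t-disk chains the slot maps above it in w4; radii multiply.
t2 passes through 3 substitutions, ending at center (-29/60, 2/5), radius 1/270
t3 passes through 3 substitutions, ending at center (-61/120, 2/5), radius 1/270
t5 passes through 2 substitutions, ending at center (-3/5, 2/5), radius 1/35
t1 passes through 2 substitutions, ending at center (-1/2, -1/16), radius 1/72
t4 passes through 2 substitutions, ending at center (-1/2, -1/32), radius 1/80
t6 passes through 2 substitutions, ending at center (-7/16, -1/16), radius 1/80


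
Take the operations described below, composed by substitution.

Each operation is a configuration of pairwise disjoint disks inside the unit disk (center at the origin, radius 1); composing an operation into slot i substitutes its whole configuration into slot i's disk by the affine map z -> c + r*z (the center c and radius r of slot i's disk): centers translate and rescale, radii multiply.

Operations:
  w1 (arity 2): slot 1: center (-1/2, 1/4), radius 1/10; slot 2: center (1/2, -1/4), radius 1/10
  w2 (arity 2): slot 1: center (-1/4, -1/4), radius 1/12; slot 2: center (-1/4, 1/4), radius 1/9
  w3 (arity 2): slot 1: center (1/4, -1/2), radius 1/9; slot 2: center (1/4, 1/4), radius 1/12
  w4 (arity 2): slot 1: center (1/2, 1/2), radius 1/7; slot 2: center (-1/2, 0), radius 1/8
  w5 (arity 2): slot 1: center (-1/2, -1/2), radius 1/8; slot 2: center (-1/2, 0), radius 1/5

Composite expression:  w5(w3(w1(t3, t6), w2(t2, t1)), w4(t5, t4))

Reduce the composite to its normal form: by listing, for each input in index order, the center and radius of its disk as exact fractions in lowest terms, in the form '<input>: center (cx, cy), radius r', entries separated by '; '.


t1: center (-181/384, -179/384), radius 1/864; t2: center (-181/384, -181/384), radius 1/1152; t3: center (-137/288, -161/288), radius 1/720; t4: center (-3/5, 0), radius 1/40; t5: center (-2/5, 1/10), radius 1/35; t6: center (-133/288, -163/288), radius 1/720

Each t-disk chains the slot maps above it in w5; radii multiply.
tracing t3 down its 3-map path: center (-137/288, -161/288), radius 1/720
tracing t6 down its 3-map path: center (-133/288, -163/288), radius 1/720
tracing t2 down its 3-map path: center (-181/384, -181/384), radius 1/1152
tracing t1 down its 3-map path: center (-181/384, -179/384), radius 1/864
tracing t5 down its 2-map path: center (-2/5, 1/10), radius 1/35
tracing t4 down its 2-map path: center (-3/5, 0), radius 1/40


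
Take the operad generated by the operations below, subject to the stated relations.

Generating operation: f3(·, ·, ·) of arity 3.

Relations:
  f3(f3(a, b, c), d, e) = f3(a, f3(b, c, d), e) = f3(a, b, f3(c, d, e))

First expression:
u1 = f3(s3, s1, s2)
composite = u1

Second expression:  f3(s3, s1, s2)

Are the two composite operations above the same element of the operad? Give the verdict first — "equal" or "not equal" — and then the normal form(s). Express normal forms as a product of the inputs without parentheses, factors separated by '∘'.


equal: each reduces to s3 ∘ s1 ∘ s2

Normal form of the first expression: s3 ∘ s1 ∘ s2
Normal form of the second expression: s3 ∘ s1 ∘ s2
The forms coincide; equal.


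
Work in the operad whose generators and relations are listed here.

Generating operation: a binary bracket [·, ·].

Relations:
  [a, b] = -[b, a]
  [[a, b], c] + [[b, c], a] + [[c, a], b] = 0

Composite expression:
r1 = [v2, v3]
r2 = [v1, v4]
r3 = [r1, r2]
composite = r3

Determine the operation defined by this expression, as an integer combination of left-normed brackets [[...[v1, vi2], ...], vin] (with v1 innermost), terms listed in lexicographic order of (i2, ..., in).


-[[[v1, v4], v2], v3] + [[[v1, v4], v3], v2]


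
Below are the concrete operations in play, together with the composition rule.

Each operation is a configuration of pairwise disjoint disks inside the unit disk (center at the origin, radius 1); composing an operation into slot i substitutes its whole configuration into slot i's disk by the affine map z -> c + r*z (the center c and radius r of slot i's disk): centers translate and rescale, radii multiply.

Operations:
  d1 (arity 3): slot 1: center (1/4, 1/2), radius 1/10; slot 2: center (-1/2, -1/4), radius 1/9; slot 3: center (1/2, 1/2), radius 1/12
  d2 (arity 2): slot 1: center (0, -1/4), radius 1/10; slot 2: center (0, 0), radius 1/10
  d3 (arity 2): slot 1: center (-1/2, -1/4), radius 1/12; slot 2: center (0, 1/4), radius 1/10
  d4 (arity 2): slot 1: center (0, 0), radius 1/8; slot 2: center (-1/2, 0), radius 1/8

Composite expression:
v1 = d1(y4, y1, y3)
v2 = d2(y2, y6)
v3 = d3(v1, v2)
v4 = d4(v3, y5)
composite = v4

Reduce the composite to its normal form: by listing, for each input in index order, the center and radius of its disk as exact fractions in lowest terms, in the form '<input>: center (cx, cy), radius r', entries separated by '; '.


y1: center (-13/192, -13/384), radius 1/864; y2: center (0, 9/320), radius 1/800; y3: center (-11/192, -5/192), radius 1/1152; y4: center (-23/384, -5/192), radius 1/960; y5: center (-1/2, 0), radius 1/8; y6: center (0, 1/32), radius 1/800

Only the slot chain above each y matters under d4; compose those maps.
input y4: applying the 3 nested substitutions gives center (-23/384, -5/192), radius 1/960
input y1: applying the 3 nested substitutions gives center (-13/192, -13/384), radius 1/864
input y3: applying the 3 nested substitutions gives center (-11/192, -5/192), radius 1/1152
input y2: applying the 3 nested substitutions gives center (0, 9/320), radius 1/800
input y6: applying the 3 nested substitutions gives center (0, 1/32), radius 1/800
input y5: applying the 1 nested substitution gives center (-1/2, 0), radius 1/8


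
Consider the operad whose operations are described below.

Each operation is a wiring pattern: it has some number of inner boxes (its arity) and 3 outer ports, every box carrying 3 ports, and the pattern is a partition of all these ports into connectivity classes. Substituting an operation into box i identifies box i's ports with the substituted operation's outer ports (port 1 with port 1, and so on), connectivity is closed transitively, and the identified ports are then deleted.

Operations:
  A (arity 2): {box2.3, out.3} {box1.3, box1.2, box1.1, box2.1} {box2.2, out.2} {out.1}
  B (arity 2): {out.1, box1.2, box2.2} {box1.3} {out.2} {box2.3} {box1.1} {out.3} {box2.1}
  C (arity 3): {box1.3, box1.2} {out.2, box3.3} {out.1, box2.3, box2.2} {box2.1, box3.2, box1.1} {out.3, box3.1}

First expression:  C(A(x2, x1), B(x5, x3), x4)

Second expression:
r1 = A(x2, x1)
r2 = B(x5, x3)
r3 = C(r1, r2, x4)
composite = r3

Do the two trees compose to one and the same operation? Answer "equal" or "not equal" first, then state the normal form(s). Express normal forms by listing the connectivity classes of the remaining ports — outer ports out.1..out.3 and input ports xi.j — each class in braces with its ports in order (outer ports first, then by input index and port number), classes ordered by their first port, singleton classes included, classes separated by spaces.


equal; the common form is {out.1} {out.2, x4.3} {out.3, x4.1} {x1.1, x2.1, x2.2, x2.3} {x1.2, x1.3} {x3.1} {x3.2, x4.2, x5.2} {x3.3} {x5.1} {x5.3}

The first expression, normalized: {out.1} {out.2, x4.3} {out.3, x4.1} {x1.1, x2.1, x2.2, x2.3} {x1.2, x1.3} {x3.1} {x3.2, x4.2, x5.2} {x3.3} {x5.1} {x5.3}
The second expression, normalized: {out.1} {out.2, x4.3} {out.3, x4.1} {x1.1, x2.1, x2.2, x2.3} {x1.2, x1.3} {x3.1} {x3.2, x4.2, x5.2} {x3.3} {x5.1} {x5.3}
The normal forms match — equal.
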